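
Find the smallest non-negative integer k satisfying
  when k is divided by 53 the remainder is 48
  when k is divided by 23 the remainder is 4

1108

From k ≡ 48 (mod 53) write k = 48 + 53t. Substituting into k ≡ 4 (mod 23) gives 53t ≡ 2 (mod 23), and since 7⁻¹ ≡ 10 (mod 23), t ≡ 20. Hence k ≡ 48 + 53·20 = 1108 (mod 1219).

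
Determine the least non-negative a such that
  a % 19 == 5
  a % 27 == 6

195

From a ≡ 5 (mod 19) write a = 5 + 19t. Substituting into a ≡ 6 (mod 27) gives 19t ≡ 1 (mod 27), and since 19⁻¹ ≡ 10 (mod 27), t ≡ 10. Hence a ≡ 5 + 19·10 = 195 (mod 513).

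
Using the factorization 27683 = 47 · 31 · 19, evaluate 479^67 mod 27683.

Mod 47: 479 ≡ 9; by Fermat, exponent reduces to 67 mod 46 = 21; 9^21 ≡ 18 (mod 47).
Mod 31: 479 ≡ 14; by Fermat, exponent reduces to 67 mod 30 = 7; 14^7 ≡ 19 (mod 31).
Mod 19: 479 ≡ 4; by Fermat, exponent reduces to 67 mod 18 = 13; 4^13 ≡ 9 (mod 19).
Combine by CRT: x ≡ 18 (mod 47), x ≡ 19 (mod 31), x ≡ 9 (mod 19) ⇒ x ≡ 20510 (mod 27683).

20510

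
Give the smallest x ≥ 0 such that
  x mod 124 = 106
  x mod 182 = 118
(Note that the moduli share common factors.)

6306

gcd(124, 182) = 2 and 2 | (118 − 106), so the pair is consistent; merging gives x ≡ 6306 (mod 11284), where 11284 = lcm(124, 182).
The solution is unique modulo lcm(124, 182) = 11284.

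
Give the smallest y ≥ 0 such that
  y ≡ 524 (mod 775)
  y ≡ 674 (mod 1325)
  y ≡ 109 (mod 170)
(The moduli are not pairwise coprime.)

343849

Combine the congruences pairwise.
gcd(775, 1325) = 25 and 25 | (674 − 524), so the pair is consistent; merging gives y ≡ 15249 (mod 41075), where 41075 = lcm(775, 1325).
gcd(41075, 170) = 5 and 5 | (109 − 15249), so the pair is consistent; merging gives y ≡ 343849 (mod 1396550), where 1396550 = lcm(41075, 170).
The solution is unique modulo lcm(775, 1325, 170) = 1396550.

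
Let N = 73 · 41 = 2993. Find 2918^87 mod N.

Mod 73: 2918 ≡ 71; by Fermat, exponent reduces to 87 mod 72 = 15; 71^15 ≡ 9 (mod 73).
Mod 41: 2918 ≡ 7; by Fermat, exponent reduces to 87 mod 40 = 7; 7^7 ≡ 17 (mod 41).
Combine by CRT: x ≡ 9 (mod 73), x ≡ 17 (mod 41) ⇒ x ≡ 2272 (mod 2993).

2272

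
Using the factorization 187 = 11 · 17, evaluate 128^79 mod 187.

Mod 11: 128 ≡ 7; by Fermat, exponent reduces to 79 mod 10 = 9; 7^9 ≡ 8 (mod 11).
Mod 17: 128 ≡ 9; by Fermat, exponent reduces to 79 mod 16 = 15; 9^15 ≡ 2 (mod 17).
Combine by CRT: x ≡ 8 (mod 11), x ≡ 2 (mod 17) ⇒ x ≡ 19 (mod 187).

19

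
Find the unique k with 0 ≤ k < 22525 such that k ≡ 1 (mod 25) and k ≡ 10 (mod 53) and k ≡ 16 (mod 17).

Combine the congruences pairwise.
From k ≡ 1 (mod 25) write k = 1 + 25t. Substituting into k ≡ 10 (mod 53) gives 25t ≡ 9 (mod 53), and since 25⁻¹ ≡ 17 (mod 53), t ≡ 47. Hence k ≡ 1 + 25·47 = 1176 (mod 1325).
From k ≡ 1176 (mod 1325) write k = 1176 + 1325t. Substituting into k ≡ 16 (mod 17) gives 1325t ≡ 13 (mod 17), and since 16⁻¹ ≡ 16 (mod 17), t ≡ 4. Hence k ≡ 1176 + 1325·4 = 6476 (mod 22525).

6476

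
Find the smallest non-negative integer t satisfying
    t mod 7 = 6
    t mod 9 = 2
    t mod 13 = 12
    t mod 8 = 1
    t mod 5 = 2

The moduli are pairwise coprime; N = 7·9·13·8·5 = 32760.
N/7 = 4680; 4680 ≡ 4 (mod 7); 4·2 ≡ 1, so inverse 2.
N/9 = 3640; 3640 ≡ 4 (mod 9); 4·7 ≡ 1, so inverse 7.
N/13 = 2520; 2520 ≡ 11 (mod 13); 11·6 ≡ 1, so inverse 6.
N/8 = 4095; 4095 ≡ 7 (mod 8); 7·7 ≡ 1, so inverse 7.
N/5 = 6552; 6552 ≡ 2 (mod 5); 2·3 ≡ 1, so inverse 3.
t ≡ 6·4680·2 + 2·3640·7 + 12·2520·6 + 1·4095·7 + 2·6552·3 = 356537.
356537 mod 32760 = 28937.

28937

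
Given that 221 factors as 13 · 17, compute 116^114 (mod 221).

Mod 13: 116 ≡ 12; by Fermat, exponent reduces to 114 mod 12 = 6; 12^6 ≡ 1 (mod 13).
Mod 17: 116 ≡ 14; by Fermat, exponent reduces to 114 mod 16 = 2; 14^2 ≡ 9 (mod 17).
Combine by CRT: x ≡ 1 (mod 13), x ≡ 9 (mod 17) ⇒ x ≡ 196 (mod 221).

196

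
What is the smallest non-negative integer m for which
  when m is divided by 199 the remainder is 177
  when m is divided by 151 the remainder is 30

12714

From m ≡ 177 (mod 199) write m = 177 + 199t. Substituting into m ≡ 30 (mod 151) gives 199t ≡ 4 (mod 151), and since 48⁻¹ ≡ 129 (mod 151), t ≡ 63. Hence m ≡ 177 + 199·63 = 12714 (mod 30049).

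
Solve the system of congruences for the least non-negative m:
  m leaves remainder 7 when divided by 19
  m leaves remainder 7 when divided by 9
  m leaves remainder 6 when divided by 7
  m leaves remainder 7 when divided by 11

The moduli are pairwise coprime; N = 19·9·7·11 = 13167.
N/19 = 693; 693 ≡ 9 (mod 19); 9·17 ≡ 1, so inverse 17.
N/9 = 1463; 1463 ≡ 5 (mod 9); 5·2 ≡ 1, so inverse 2.
N/7 = 1881; 1881 ≡ 5 (mod 7); 5·3 ≡ 1, so inverse 3.
N/11 = 1197; 1197 ≡ 9 (mod 11); 9·5 ≡ 1, so inverse 5.
m ≡ 7·693·17 + 7·1463·2 + 6·1881·3 + 7·1197·5 = 178702.
178702 mod 13167 = 7531.

7531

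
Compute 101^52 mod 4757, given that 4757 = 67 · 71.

Mod 67: 101 ≡ 34; 34^52 ≡ 36 (mod 67).
Mod 71: 101 ≡ 30; 30^52 ≡ 20 (mod 71).
Combine by CRT: x ≡ 36 (mod 67), x ≡ 20 (mod 71) ⇒ x ≡ 304 (mod 4757).

304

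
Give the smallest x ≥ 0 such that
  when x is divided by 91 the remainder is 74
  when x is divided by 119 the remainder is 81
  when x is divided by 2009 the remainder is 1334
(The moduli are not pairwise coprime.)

gcd(91, 119) = 7 and 7 | (81 − 74), so the pair is consistent; merging gives x ≡ 438 (mod 1547), where 1547 = lcm(91, 119).
gcd(1547, 2009) = 7 and 7 | (1334 − 438), so the pair is consistent; merging gives x ≡ 266522 (mod 443989), where 443989 = lcm(1547, 2009).
The solution is unique modulo lcm(91, 119, 2009) = 443989.

266522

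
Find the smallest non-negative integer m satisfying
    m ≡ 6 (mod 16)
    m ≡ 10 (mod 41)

Combine the congruences pairwise.
From m ≡ 6 (mod 16) write m = 6 + 16t. Substituting into m ≡ 10 (mod 41) gives 16t ≡ 4 (mod 41), and since 16⁻¹ ≡ 18 (mod 41), t ≡ 31. Hence m ≡ 6 + 16·31 = 502 (mod 656).

502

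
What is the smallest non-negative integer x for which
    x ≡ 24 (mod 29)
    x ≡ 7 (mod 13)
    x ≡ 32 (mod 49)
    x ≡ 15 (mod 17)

865

The moduli are pairwise coprime; N = 29·13·49·17 = 314041.
N/29 = 10829; 10829 ≡ 12 (mod 29); 12·17 ≡ 1, so inverse 17.
N/13 = 24157; 24157 ≡ 3 (mod 13); 3·9 ≡ 1, so inverse 9.
N/49 = 6409; 6409 ≡ 39 (mod 49); 39·44 ≡ 1, so inverse 44.
N/17 = 18473; 18473 ≡ 11 (mod 17); 11·14 ≡ 1, so inverse 14.
x ≡ 24·10829·17 + 7·24157·9 + 32·6409·44 + 15·18473·14 = 18843325.
18843325 mod 314041 = 865.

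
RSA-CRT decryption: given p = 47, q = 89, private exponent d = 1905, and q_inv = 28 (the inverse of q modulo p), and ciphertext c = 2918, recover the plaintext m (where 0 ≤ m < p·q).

d_p = d mod (p−1) = 1905 mod 46 = 19; d_q = d mod (q−1) = 57.
m₁ = c^(d_p) mod p: c ≡ 4 (mod 47), and 4^19 mod 47 = 9.
m₂ = c^(d_q) mod q: c ≡ 70 (mod 89), and 70^57 mod 89 = 60.
h = q_inv·(m₁ − m₂) mod p = 28·(9 − 60) mod 47 = 29.
m = m₂ + h·q = 60 + 29·89 = 2641.

2641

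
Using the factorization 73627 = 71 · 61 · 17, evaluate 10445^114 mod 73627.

Mod 71: 10445 ≡ 8; by Fermat, exponent reduces to 114 mod 70 = 44; 8^44 ≡ 38 (mod 71).
Mod 61: 10445 ≡ 14; by Fermat, exponent reduces to 114 mod 60 = 54; 14^54 ≡ 1 (mod 61).
Mod 17: 10445 ≡ 7; by Fermat, exponent reduces to 114 mod 16 = 2; 7^2 ≡ 15 (mod 17).
Combine by CRT: x ≡ 38 (mod 71), x ≡ 1 (mod 61), x ≡ 15 (mod 17) ⇒ x ≡ 7138 (mod 73627).

7138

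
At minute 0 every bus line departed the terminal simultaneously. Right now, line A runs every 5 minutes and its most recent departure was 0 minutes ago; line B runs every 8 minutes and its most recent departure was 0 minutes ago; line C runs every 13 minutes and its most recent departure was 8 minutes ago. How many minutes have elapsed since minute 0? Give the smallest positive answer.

320

Combine the congruences pairwise.
From t ≡ 0 (mod 5) write t = 0 + 5s. Substituting into t ≡ 0 (mod 8) gives 5s ≡ 0 (mod 8), and since 5⁻¹ ≡ 5 (mod 8), s ≡ 0. Hence t ≡ 0 + 5·0 = 0 (mod 40).
From t ≡ 0 (mod 40) write t = 0 + 40s. Substituting into t ≡ 8 (mod 13) gives 40s ≡ 8 (mod 13), and since 1⁻¹ ≡ 1 (mod 13), s ≡ 8. Hence t ≡ 0 + 40·8 = 320 (mod 520).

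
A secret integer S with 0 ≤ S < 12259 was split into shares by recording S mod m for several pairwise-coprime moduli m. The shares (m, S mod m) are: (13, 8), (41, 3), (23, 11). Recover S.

10499

Combine the congruences pairwise.
From S ≡ 8 (mod 13) write S = 8 + 13t. Substituting into S ≡ 3 (mod 41) gives 13t ≡ 36 (mod 41), and since 13⁻¹ ≡ 19 (mod 41), t ≡ 28. Hence S ≡ 8 + 13·28 = 372 (mod 533).
From S ≡ 372 (mod 533) write S = 372 + 533t. Substituting into S ≡ 11 (mod 23) gives 533t ≡ 7 (mod 23), and since 4⁻¹ ≡ 6 (mod 23), t ≡ 19. Hence S ≡ 372 + 533·19 = 10499 (mod 12259).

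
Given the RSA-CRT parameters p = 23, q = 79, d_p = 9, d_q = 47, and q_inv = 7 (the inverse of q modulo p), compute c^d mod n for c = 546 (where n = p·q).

m₁ = c^(d_p) mod p: c ≡ 17 (mod 23), and 17^9 mod 23 = 7.
m₂ = c^(d_q) mod q: c ≡ 72 (mod 79), and 72^47 mod 79 = 13.
h = q_inv·(m₁ − m₂) mod p = 7·(7 − 13) mod 23 = 4.
m = m₂ + h·q = 13 + 4·79 = 329.

329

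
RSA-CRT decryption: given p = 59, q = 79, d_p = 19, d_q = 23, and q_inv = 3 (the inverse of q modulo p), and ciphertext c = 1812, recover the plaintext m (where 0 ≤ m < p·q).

m₁ = c^(d_p) mod p: c ≡ 42 (mod 59), and 42^19 mod 59 = 54.
m₂ = c^(d_q) mod q: c ≡ 74 (mod 79), and 74^23 mod 79 = 28.
h = q_inv·(m₁ − m₂) mod p = 3·(54 − 28) mod 59 = 19.
m = m₂ + h·q = 28 + 19·79 = 1529.

1529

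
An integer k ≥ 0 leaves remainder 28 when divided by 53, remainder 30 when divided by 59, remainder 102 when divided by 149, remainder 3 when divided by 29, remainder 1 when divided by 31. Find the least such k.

From k ≡ 28 (mod 53) write k = 28 + 53t. Substituting into k ≡ 30 (mod 59) gives 53t ≡ 2 (mod 59), and since 53⁻¹ ≡ 49 (mod 59), t ≡ 39. Hence k ≡ 28 + 53·39 = 2095 (mod 3127).
From k ≡ 2095 (mod 3127) write k = 2095 + 3127t. Substituting into k ≡ 102 (mod 149) gives 3127t ≡ 93 (mod 149), and since 147⁻¹ ≡ 74 (mod 149), t ≡ 28. Hence k ≡ 2095 + 3127·28 = 89651 (mod 465923).
From k ≡ 89651 (mod 465923) write k = 89651 + 465923t. Substituting into k ≡ 3 (mod 29) gives 465923t ≡ 20 (mod 29), and since 9⁻¹ ≡ 13 (mod 29), t ≡ 28. Hence k ≡ 89651 + 465923·28 = 13135495 (mod 13511767).
From k ≡ 13135495 (mod 13511767) write k = 13135495 + 13511767t. Substituting into k ≡ 1 (mod 31) gives 13511767t ≡ 12 (mod 31), and since 14⁻¹ ≡ 20 (mod 31), t ≡ 23. Hence k ≡ 13135495 + 13511767·23 = 323906136 (mod 418864777).

323906136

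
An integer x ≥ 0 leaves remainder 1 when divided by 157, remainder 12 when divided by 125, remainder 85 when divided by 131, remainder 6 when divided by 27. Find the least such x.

The moduli are pairwise coprime; N = 157·125·131·27 = 69413625.
N/157 = 442125; 442125 ≡ 13 (mod 157); 13·145 ≡ 1, so inverse 145.
N/125 = 555309; 555309 ≡ 59 (mod 125); 59·89 ≡ 1, so inverse 89.
N/131 = 529875; 529875 ≡ 111 (mod 131); 111·72 ≡ 1, so inverse 72.
N/27 = 2570875; 2570875 ≡ 16 (mod 27); 16·22 ≡ 1, so inverse 22.
x ≡ 1·442125·145 + 12·555309·89 + 85·529875·72 + 6·2570875·22 = 4239368637.
4239368637 mod 69413625 = 5137512.

5137512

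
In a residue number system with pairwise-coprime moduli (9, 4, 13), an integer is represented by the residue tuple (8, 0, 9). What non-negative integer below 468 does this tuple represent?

152

The moduli are pairwise coprime; N = 9·4·13 = 468.
N/9 = 52; 52 ≡ 7 (mod 9); 7·4 ≡ 1, so inverse 4.
N/4 = 117; 117 ≡ 1 (mod 4), inverse 1.
N/13 = 36; 36 ≡ 10 (mod 13); 10·4 ≡ 1, so inverse 4.
x ≡ 8·52·4 + 0·117·1 + 9·36·4 = 2960.
2960 mod 468 = 152.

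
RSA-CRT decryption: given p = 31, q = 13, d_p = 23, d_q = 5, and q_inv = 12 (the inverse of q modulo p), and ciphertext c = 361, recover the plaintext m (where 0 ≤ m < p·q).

329

m₁ = c^(d_p) mod p: c ≡ 20 (mod 31), and 20^23 mod 31 = 19.
m₂ = c^(d_q) mod q: c ≡ 10 (mod 13), and 10^5 mod 13 = 4.
h = q_inv·(m₁ − m₂) mod p = 12·(19 − 4) mod 31 = 25.
m = m₂ + h·q = 4 + 25·13 = 329.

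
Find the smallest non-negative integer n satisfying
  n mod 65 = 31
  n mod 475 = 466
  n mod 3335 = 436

2545041

gcd(65, 475) = 5 and 5 | (466 − 31), so the pair is consistent; merging gives n ≡ 941 (mod 6175), where 6175 = lcm(65, 475).
gcd(6175, 3335) = 5 and 5 | (436 − 941), so the pair is consistent; merging gives n ≡ 2545041 (mod 4118725), where 4118725 = lcm(6175, 3335).
The solution is unique modulo lcm(65, 475, 3335) = 4118725.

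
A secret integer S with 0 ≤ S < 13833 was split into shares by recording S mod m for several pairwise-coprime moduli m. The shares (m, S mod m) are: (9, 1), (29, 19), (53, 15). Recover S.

280

The moduli are pairwise coprime; N = 9·29·53 = 13833.
N/9 = 1537; 1537 ≡ 7 (mod 9); 7·4 ≡ 1, so inverse 4.
N/29 = 477; 477 ≡ 13 (mod 29); 13·9 ≡ 1, so inverse 9.
N/53 = 261; 261 ≡ 49 (mod 53); 49·13 ≡ 1, so inverse 13.
S ≡ 1·1537·4 + 19·477·9 + 15·261·13 = 138610.
138610 mod 13833 = 280.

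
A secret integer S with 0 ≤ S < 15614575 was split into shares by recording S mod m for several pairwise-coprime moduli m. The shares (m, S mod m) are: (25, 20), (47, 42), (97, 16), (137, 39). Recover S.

The moduli are pairwise coprime; N = 25·47·97·137 = 15614575.
N/25 = 624583; 624583 ≡ 8 (mod 25); 8·22 ≡ 1, so inverse 22.
N/47 = 332225; 332225 ≡ 29 (mod 47); 29·13 ≡ 1, so inverse 13.
N/97 = 160975; 160975 ≡ 52 (mod 97); 52·28 ≡ 1, so inverse 28.
N/137 = 113975; 113975 ≡ 128 (mod 137); 128·76 ≡ 1, so inverse 76.
S ≡ 20·624583·22 + 42·332225·13 + 16·160975·28 + 39·113975·76 = 866150070.
866150070 mod 15614575 = 7348445.

7348445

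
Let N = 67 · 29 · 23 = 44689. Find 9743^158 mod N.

Mod 67: 9743 ≡ 28; by Fermat, exponent reduces to 158 mod 66 = 26; 28^26 ≡ 60 (mod 67).
Mod 29: 9743 ≡ 28; by Fermat, exponent reduces to 158 mod 28 = 18; 28^18 ≡ 1 (mod 29).
Mod 23: 9743 ≡ 14; by Fermat, exponent reduces to 158 mod 22 = 4; 14^4 ≡ 6 (mod 23).
Combine by CRT: x ≡ 60 (mod 67), x ≡ 1 (mod 29), x ≡ 6 (mod 23) ⇒ x ≡ 41935 (mod 44689).

41935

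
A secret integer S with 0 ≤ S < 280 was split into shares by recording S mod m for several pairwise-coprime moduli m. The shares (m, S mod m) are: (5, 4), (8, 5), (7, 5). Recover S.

The moduli are pairwise coprime; N = 5·8·7 = 280.
N/5 = 56; 56 ≡ 1 (mod 5), inverse 1.
N/8 = 35; 35 ≡ 3 (mod 8); 3·3 ≡ 1, so inverse 3.
N/7 = 40; 40 ≡ 5 (mod 7); 5·3 ≡ 1, so inverse 3.
S ≡ 4·56·1 + 5·35·3 + 5·40·3 = 1349.
1349 mod 280 = 229.

229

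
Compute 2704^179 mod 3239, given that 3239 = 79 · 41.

1168

Mod 79: 2704 ≡ 18; by Fermat, exponent reduces to 179 mod 78 = 23; 18^23 ≡ 62 (mod 79).
Mod 41: 2704 ≡ 39; by Fermat, exponent reduces to 179 mod 40 = 19; 39^19 ≡ 20 (mod 41).
Combine by CRT: x ≡ 62 (mod 79), x ≡ 20 (mod 41) ⇒ x ≡ 1168 (mod 3239).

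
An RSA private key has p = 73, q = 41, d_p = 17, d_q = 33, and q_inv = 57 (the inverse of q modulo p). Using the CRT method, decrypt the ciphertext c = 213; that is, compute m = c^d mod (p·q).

m₁ = c^(d_p) mod p: c ≡ 67 (mod 73), and 67^17 mod 73 = 61.
m₂ = c^(d_q) mod q: c ≡ 8 (mod 41), and 8^33 mod 41 = 21.
h = q_inv·(m₁ − m₂) mod p = 57·(61 − 21) mod 73 = 17.
m = m₂ + h·q = 21 + 17·41 = 718.

718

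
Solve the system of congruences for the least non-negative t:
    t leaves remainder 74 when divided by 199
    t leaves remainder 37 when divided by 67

10422

From t ≡ 74 (mod 199) write t = 74 + 199s. Substituting into t ≡ 37 (mod 67) gives 199s ≡ 30 (mod 67), and since 65⁻¹ ≡ 33 (mod 67), s ≡ 52. Hence t ≡ 74 + 199·52 = 10422 (mod 13333).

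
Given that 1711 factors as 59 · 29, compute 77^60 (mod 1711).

Mod 59: 77 ≡ 18; by Fermat, exponent reduces to 60 mod 58 = 2; 18^2 ≡ 29 (mod 59).
Mod 29: 77 ≡ 19; by Fermat, exponent reduces to 60 mod 28 = 4; 19^4 ≡ 24 (mod 29).
Combine by CRT: x ≡ 29 (mod 59), x ≡ 24 (mod 29) ⇒ x ≡ 1445 (mod 1711).

1445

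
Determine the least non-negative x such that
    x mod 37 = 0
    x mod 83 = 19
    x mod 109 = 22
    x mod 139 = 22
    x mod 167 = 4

The moduli are pairwise coprime; N = 37·83·109·139·167 = 7770296407.
N/37 = 210008011; 210008011 ≡ 7 (mod 37); 7·16 ≡ 1, so inverse 16.
N/83 = 93618029; 93618029 ≡ 5 (mod 83); 5·50 ≡ 1, so inverse 50.
N/109 = 71287123; 71287123 ≡ 33 (mod 109); 33·76 ≡ 1, so inverse 76.
N/139 = 55901413; 55901413 ≡ 61 (mod 139); 61·98 ≡ 1, so inverse 98.
N/167 = 46528721; 46528721 ≡ 16 (mod 167); 16·94 ≡ 1, so inverse 94.
x ≡ 0·210008011·16 + 19·93618029·50 + 22·71287123·76 + 22·55901413·98 + 4·46528721·94 = 346147442730.
346147442730 mod 7770296407 = 4254400822.

4254400822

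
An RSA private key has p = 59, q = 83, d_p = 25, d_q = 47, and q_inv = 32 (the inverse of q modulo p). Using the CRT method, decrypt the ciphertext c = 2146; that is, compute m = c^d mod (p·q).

m₁ = c^(d_p) mod p: c ≡ 22 (mod 59), and 22^25 mod 59 = 25.
m₂ = c^(d_q) mod q: c ≡ 71 (mod 83), and 71^47 mod 83 = 24.
h = q_inv·(m₁ − m₂) mod p = 32·(25 − 24) mod 59 = 32.
m = m₂ + h·q = 24 + 32·83 = 2680.

2680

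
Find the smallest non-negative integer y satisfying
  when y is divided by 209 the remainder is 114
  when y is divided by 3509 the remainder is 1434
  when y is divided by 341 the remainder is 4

506730

gcd(209, 3509) = 11 and 11 | (1434 − 114), so the pair is consistent; merging gives y ≡ 40033 (mod 66671), where 66671 = lcm(209, 3509).
gcd(66671, 341) = 11 and 11 | (4 − 40033), so the pair is consistent; merging gives y ≡ 506730 (mod 2066801), where 2066801 = lcm(66671, 341).
The solution is unique modulo lcm(209, 3509, 341) = 2066801.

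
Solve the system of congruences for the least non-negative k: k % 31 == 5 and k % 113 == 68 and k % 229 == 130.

From k ≡ 5 (mod 31) write k = 5 + 31t. Substituting into k ≡ 68 (mod 113) gives 31t ≡ 63 (mod 113), and since 31⁻¹ ≡ 62 (mod 113), t ≡ 64. Hence k ≡ 5 + 31·64 = 1989 (mod 3503).
From k ≡ 1989 (mod 3503) write k = 1989 + 3503t. Substituting into k ≡ 130 (mod 229) gives 3503t ≡ 202 (mod 229), and since 68⁻¹ ≡ 64 (mod 229), t ≡ 104. Hence k ≡ 1989 + 3503·104 = 366301 (mod 802187).

366301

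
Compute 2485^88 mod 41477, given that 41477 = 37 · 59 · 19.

Mod 37: 2485 ≡ 6; by Fermat, exponent reduces to 88 mod 36 = 16; 6^16 ≡ 1 (mod 37).
Mod 59: 2485 ≡ 7; by Fermat, exponent reduces to 88 mod 58 = 30; 7^30 ≡ 7 (mod 59).
Mod 19: 2485 ≡ 15; by Fermat, exponent reduces to 88 mod 18 = 16; 15^16 ≡ 6 (mod 19).
Combine by CRT: x ≡ 1 (mod 37), x ≡ 7 (mod 59), x ≡ 6 (mod 19) ⇒ x ≡ 6143 (mod 41477).

6143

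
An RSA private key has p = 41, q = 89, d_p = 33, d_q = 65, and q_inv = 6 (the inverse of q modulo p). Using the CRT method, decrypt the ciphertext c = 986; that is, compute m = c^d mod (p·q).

402

m₁ = c^(d_p) mod p: c ≡ 2 (mod 41), and 2^33 mod 41 = 33.
m₂ = c^(d_q) mod q: c ≡ 7 (mod 89), and 7^65 mod 89 = 46.
h = q_inv·(m₁ − m₂) mod p = 6·(33 − 46) mod 41 = 4.
m = m₂ + h·q = 46 + 4·89 = 402.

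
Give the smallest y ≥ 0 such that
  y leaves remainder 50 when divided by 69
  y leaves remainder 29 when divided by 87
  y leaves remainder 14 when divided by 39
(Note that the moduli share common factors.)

16472

Combine the congruences pairwise.
gcd(69, 87) = 3 and 3 | (29 − 50), so the pair is consistent; merging gives y ≡ 464 (mod 2001), where 2001 = lcm(69, 87).
gcd(2001, 39) = 3 and 3 | (14 − 464), so the pair is consistent; merging gives y ≡ 16472 (mod 26013), where 26013 = lcm(2001, 39).
The solution is unique modulo lcm(69, 87, 39) = 26013.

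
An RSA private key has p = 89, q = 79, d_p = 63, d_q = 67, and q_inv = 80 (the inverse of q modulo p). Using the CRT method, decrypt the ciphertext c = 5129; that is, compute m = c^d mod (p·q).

2612

m₁ = c^(d_p) mod p: c ≡ 56 (mod 89), and 56^63 mod 89 = 31.
m₂ = c^(d_q) mod q: c ≡ 73 (mod 79), and 73^67 mod 79 = 5.
h = q_inv·(m₁ − m₂) mod p = 80·(31 − 5) mod 89 = 33.
m = m₂ + h·q = 5 + 33·79 = 2612.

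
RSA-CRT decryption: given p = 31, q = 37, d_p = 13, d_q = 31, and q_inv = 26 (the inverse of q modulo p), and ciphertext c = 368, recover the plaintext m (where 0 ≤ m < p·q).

866

m₁ = c^(d_p) mod p: c ≡ 27 (mod 31), and 27^13 mod 31 = 29.
m₂ = c^(d_q) mod q: c ≡ 35 (mod 37), and 35^31 mod 37 = 15.
h = q_inv·(m₁ − m₂) mod p = 26·(29 − 15) mod 31 = 23.
m = m₂ + h·q = 15 + 23·37 = 866.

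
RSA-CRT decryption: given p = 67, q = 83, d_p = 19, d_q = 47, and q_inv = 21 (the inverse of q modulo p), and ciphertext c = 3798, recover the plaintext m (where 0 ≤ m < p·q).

2352

m₁ = c^(d_p) mod p: c ≡ 46 (mod 67), and 46^19 mod 67 = 7.
m₂ = c^(d_q) mod q: c ≡ 63 (mod 83), and 63^47 mod 83 = 28.
h = q_inv·(m₁ − m₂) mod p = 21·(7 − 28) mod 67 = 28.
m = m₂ + h·q = 28 + 28·83 = 2352.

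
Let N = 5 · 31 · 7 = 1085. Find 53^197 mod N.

Mod 5: 53 ≡ 3; by Fermat, exponent reduces to 197 mod 4 = 1; 3^1 ≡ 3 (mod 5).
Mod 31: 53 ≡ 22; by Fermat, exponent reduces to 197 mod 30 = 17; 22^17 ≡ 12 (mod 31).
Mod 7: 53 ≡ 4; by Fermat, exponent reduces to 197 mod 6 = 5; 4^5 ≡ 2 (mod 7).
Combine by CRT: x ≡ 3 (mod 5), x ≡ 12 (mod 31), x ≡ 2 (mod 7) ⇒ x ≡ 198 (mod 1085).

198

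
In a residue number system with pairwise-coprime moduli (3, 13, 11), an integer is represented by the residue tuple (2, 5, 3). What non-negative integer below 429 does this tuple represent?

Combine the congruences pairwise.
From x ≡ 2 (mod 3) write x = 2 + 3t. Substituting into x ≡ 5 (mod 13) gives 3t ≡ 3 (mod 13), and since 3⁻¹ ≡ 9 (mod 13), t ≡ 1. Hence x ≡ 2 + 3·1 = 5 (mod 39).
From x ≡ 5 (mod 39) write x = 5 + 39t. Substituting into x ≡ 3 (mod 11) gives 39t ≡ 9 (mod 11), and since 6⁻¹ ≡ 2 (mod 11), t ≡ 7. Hence x ≡ 5 + 39·7 = 278 (mod 429).

278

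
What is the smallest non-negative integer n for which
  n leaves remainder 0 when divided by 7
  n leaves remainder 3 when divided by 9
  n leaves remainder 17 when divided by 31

From n ≡ 0 (mod 7) write n = 0 + 7t. Substituting into n ≡ 3 (mod 9) gives 7t ≡ 3 (mod 9), and since 7⁻¹ ≡ 4 (mod 9), t ≡ 3. Hence n ≡ 0 + 7·3 = 21 (mod 63).
From n ≡ 21 (mod 63) write n = 21 + 63t. Substituting into n ≡ 17 (mod 31) gives 63t ≡ 27 (mod 31), and since 1⁻¹ ≡ 1 (mod 31), t ≡ 27. Hence n ≡ 21 + 63·27 = 1722 (mod 1953).

1722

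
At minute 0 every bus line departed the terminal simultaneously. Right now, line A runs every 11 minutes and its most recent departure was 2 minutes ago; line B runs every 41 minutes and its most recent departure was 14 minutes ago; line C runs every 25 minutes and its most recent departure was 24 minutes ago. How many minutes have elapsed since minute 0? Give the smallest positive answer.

9649

From t ≡ 2 (mod 11) write t = 2 + 11s. Substituting into t ≡ 14 (mod 41) gives 11s ≡ 12 (mod 41), and since 11⁻¹ ≡ 15 (mod 41), s ≡ 16. Hence t ≡ 2 + 11·16 = 178 (mod 451).
From t ≡ 178 (mod 451) write t = 178 + 451s. Substituting into t ≡ 24 (mod 25) gives 451s ≡ 21 (mod 25), and since 1⁻¹ ≡ 1 (mod 25), s ≡ 21. Hence t ≡ 178 + 451·21 = 9649 (mod 11275).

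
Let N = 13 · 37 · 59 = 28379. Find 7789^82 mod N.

25607

Mod 13: 7789 ≡ 2; by Fermat, exponent reduces to 82 mod 12 = 10; 2^10 ≡ 10 (mod 13).
Mod 37: 7789 ≡ 19; by Fermat, exponent reduces to 82 mod 36 = 10; 19^10 ≡ 3 (mod 37).
Mod 59: 7789 ≡ 1; by Fermat, exponent reduces to 82 mod 58 = 24; 1^24 ≡ 1 (mod 59).
Combine by CRT: x ≡ 10 (mod 13), x ≡ 3 (mod 37), x ≡ 1 (mod 59) ⇒ x ≡ 25607 (mod 28379).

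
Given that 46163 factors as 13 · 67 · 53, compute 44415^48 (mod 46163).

Mod 13: 44415 ≡ 7; since 12 | 48, by Fermat 7^48 ≡ 1 (mod 13).
Mod 67: 44415 ≡ 61; 61^48 ≡ 64 (mod 67).
Mod 53: 44415 ≡ 1; 1^48 ≡ 1 (mod 53).
Combine by CRT: x ≡ 1 (mod 13), x ≡ 64 (mod 67), x ≡ 1 (mod 53) ⇒ x ≡ 19293 (mod 46163).

19293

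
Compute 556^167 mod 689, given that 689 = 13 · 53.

173

Mod 13: 556 ≡ 10; by Fermat, exponent reduces to 167 mod 12 = 11; 10^11 ≡ 4 (mod 13).
Mod 53: 556 ≡ 26; by Fermat, exponent reduces to 167 mod 52 = 11; 26^11 ≡ 14 (mod 53).
Combine by CRT: x ≡ 4 (mod 13), x ≡ 14 (mod 53) ⇒ x ≡ 173 (mod 689).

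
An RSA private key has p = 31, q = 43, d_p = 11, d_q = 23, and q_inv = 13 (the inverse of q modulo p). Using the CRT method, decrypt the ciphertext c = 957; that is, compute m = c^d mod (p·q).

895

m₁ = c^(d_p) mod p: c ≡ 27 (mod 31), and 27^11 mod 31 = 27.
m₂ = c^(d_q) mod q: c ≡ 11 (mod 43), and 11^23 mod 43 = 35.
h = q_inv·(m₁ − m₂) mod p = 13·(27 − 35) mod 31 = 20.
m = m₂ + h·q = 35 + 20·43 = 895.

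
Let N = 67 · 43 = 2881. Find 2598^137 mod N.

1209

Mod 67: 2598 ≡ 52; by Fermat, exponent reduces to 137 mod 66 = 5; 52^5 ≡ 3 (mod 67).
Mod 43: 2598 ≡ 18; by Fermat, exponent reduces to 137 mod 42 = 11; 18^11 ≡ 5 (mod 43).
Combine by CRT: x ≡ 3 (mod 67), x ≡ 5 (mod 43) ⇒ x ≡ 1209 (mod 2881).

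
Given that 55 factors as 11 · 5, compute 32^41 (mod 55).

32

Mod 11: 32 ≡ 10; by Fermat, exponent reduces to 41 mod 10 = 1; 10^1 ≡ 10 (mod 11).
Mod 5: 32 ≡ 2; by Fermat, exponent reduces to 41 mod 4 = 1; 2^1 ≡ 2 (mod 5).
Combine by CRT: x ≡ 10 (mod 11), x ≡ 2 (mod 5) ⇒ x ≡ 32 (mod 55).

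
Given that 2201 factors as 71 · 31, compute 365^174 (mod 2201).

Mod 71: 365 ≡ 10; by Fermat, exponent reduces to 174 mod 70 = 34; 10^34 ≡ 64 (mod 71).
Mod 31: 365 ≡ 24; by Fermat, exponent reduces to 174 mod 30 = 24; 24^24 ≡ 8 (mod 31).
Combine by CRT: x ≡ 64 (mod 71), x ≡ 8 (mod 31) ⇒ x ≡ 845 (mod 2201).

845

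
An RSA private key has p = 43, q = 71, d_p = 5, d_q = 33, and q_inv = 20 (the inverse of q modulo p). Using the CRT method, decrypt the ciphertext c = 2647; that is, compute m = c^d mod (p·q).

m₁ = c^(d_p) mod p: c ≡ 24 (mod 43), and 24^5 mod 43 = 13.
m₂ = c^(d_q) mod q: c ≡ 20 (mod 71), and 20^33 mod 71 = 30.
h = q_inv·(m₁ − m₂) mod p = 20·(13 − 30) mod 43 = 4.
m = m₂ + h·q = 30 + 4·71 = 314.

314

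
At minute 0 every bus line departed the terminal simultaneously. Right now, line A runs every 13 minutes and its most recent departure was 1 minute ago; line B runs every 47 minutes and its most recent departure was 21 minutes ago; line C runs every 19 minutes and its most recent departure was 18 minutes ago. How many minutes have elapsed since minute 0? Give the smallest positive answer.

3875

From t ≡ 1 (mod 13) write t = 1 + 13s. Substituting into t ≡ 21 (mod 47) gives 13s ≡ 20 (mod 47), and since 13⁻¹ ≡ 29 (mod 47), s ≡ 16. Hence t ≡ 1 + 13·16 = 209 (mod 611).
From t ≡ 209 (mod 611) write t = 209 + 611s. Substituting into t ≡ 18 (mod 19) gives 611s ≡ 18 (mod 19), and since 3⁻¹ ≡ 13 (mod 19), s ≡ 6. Hence t ≡ 209 + 611·6 = 3875 (mod 11609).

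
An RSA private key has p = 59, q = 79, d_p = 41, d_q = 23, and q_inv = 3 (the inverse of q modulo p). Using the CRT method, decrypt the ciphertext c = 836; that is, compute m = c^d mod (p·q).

1748

m₁ = c^(d_p) mod p: c ≡ 10 (mod 59), and 10^41 mod 59 = 37.
m₂ = c^(d_q) mod q: c ≡ 46 (mod 79), and 46^23 mod 79 = 10.
h = q_inv·(m₁ − m₂) mod p = 3·(37 − 10) mod 59 = 22.
m = m₂ + h·q = 10 + 22·79 = 1748.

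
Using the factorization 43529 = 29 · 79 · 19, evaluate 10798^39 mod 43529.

Mod 29: 10798 ≡ 10; by Fermat, exponent reduces to 39 mod 28 = 11; 10^11 ≡ 2 (mod 29).
Mod 79: 10798 ≡ 54; 54^39 ≡ 78 (mod 79).
Mod 19: 10798 ≡ 6; by Fermat, exponent reduces to 39 mod 18 = 3; 6^3 ≡ 7 (mod 19).
Combine by CRT: x ≡ 2 (mod 29), x ≡ 78 (mod 79), x ≡ 7 (mod 19) ⇒ x ≡ 15720 (mod 43529).

15720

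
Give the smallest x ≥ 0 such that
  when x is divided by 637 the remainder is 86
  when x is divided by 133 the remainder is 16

7730

Combine the congruences pairwise.
gcd(637, 133) = 7 and 7 | (16 − 86), so the pair is consistent; merging gives x ≡ 7730 (mod 12103), where 12103 = lcm(637, 133).
The solution is unique modulo lcm(637, 133) = 12103.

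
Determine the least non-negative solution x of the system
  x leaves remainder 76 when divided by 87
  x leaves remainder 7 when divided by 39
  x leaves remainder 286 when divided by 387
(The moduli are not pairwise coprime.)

gcd(87, 39) = 3 and 3 | (7 − 76), so the pair is consistent; merging gives x ≡ 163 (mod 1131), where 1131 = lcm(87, 39).
gcd(1131, 387) = 3 and 3 | (286 − 163), so the pair is consistent; merging gives x ≡ 126835 (mod 145899), where 145899 = lcm(1131, 387).
The solution is unique modulo lcm(87, 39, 387) = 145899.

126835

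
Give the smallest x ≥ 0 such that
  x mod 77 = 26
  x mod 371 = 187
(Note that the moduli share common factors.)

2413

gcd(77, 371) = 7 and 7 | (187 − 26), so the pair is consistent; merging gives x ≡ 2413 (mod 4081), where 4081 = lcm(77, 371).
The solution is unique modulo lcm(77, 371) = 4081.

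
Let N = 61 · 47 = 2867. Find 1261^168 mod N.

1046

Mod 61: 1261 ≡ 41; by Fermat, exponent reduces to 168 mod 60 = 48; 41^48 ≡ 9 (mod 61).
Mod 47: 1261 ≡ 39; by Fermat, exponent reduces to 168 mod 46 = 30; 39^30 ≡ 12 (mod 47).
Combine by CRT: x ≡ 9 (mod 61), x ≡ 12 (mod 47) ⇒ x ≡ 1046 (mod 2867).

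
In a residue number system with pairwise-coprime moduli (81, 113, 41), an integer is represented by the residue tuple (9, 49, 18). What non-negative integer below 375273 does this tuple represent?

185256

From x ≡ 9 (mod 81) write x = 9 + 81t. Substituting into x ≡ 49 (mod 113) gives 81t ≡ 40 (mod 113), and since 81⁻¹ ≡ 60 (mod 113), t ≡ 27. Hence x ≡ 9 + 81·27 = 2196 (mod 9153).
From x ≡ 2196 (mod 9153) write x = 2196 + 9153t. Substituting into x ≡ 18 (mod 41) gives 9153t ≡ 36 (mod 41), and since 10⁻¹ ≡ 37 (mod 41), t ≡ 20. Hence x ≡ 2196 + 9153·20 = 185256 (mod 375273).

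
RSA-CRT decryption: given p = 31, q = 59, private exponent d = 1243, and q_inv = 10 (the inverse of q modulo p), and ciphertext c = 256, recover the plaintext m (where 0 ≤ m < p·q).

140

d_p = d mod (p−1) = 1243 mod 30 = 13; d_q = d mod (q−1) = 25.
m₁ = c^(d_p) mod p: c ≡ 8 (mod 31), and 8^13 mod 31 = 16.
m₂ = c^(d_q) mod q: c ≡ 20 (mod 59), and 20^25 mod 59 = 22.
h = q_inv·(m₁ − m₂) mod p = 10·(16 − 22) mod 31 = 2.
m = m₂ + h·q = 22 + 2·59 = 140.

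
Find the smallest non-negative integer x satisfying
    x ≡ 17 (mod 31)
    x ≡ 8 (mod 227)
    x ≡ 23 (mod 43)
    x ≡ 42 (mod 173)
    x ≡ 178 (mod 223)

The moduli are pairwise coprime; N = 31·227·43·173·223 = 11673658189.
N/31 = 376569619; 376569619 ≡ 2 (mod 31); 2·16 ≡ 1, so inverse 16.
N/227 = 51425807; 51425807 ≡ 92 (mod 227); 92·190 ≡ 1, so inverse 190.
N/43 = 271480423; 271480423 ≡ 9 (mod 43); 9·24 ≡ 1, so inverse 24.
N/173 = 67477793; 67477793 ≡ 8 (mod 173); 8·65 ≡ 1, so inverse 65.
N/223 = 52348243; 52348243 ≡ 108 (mod 223); 108·159 ≡ 1, so inverse 159.
x ≡ 17·376569619·16 + 8·51425807·190 + 23·271480423·24 + 42·67477793·65 + 178·52348243·159 = 1996225704780.
1996225704780 mod 11673658189 = 30154461.

30154461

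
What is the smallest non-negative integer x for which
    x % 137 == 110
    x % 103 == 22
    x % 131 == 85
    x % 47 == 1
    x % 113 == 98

5495762782

The moduli are pairwise coprime; N = 137·103·131·47·113 = 9817601251.
N/137 = 71661323; 71661323 ≡ 48 (mod 137); 48·20 ≡ 1, so inverse 20.
N/103 = 95316517; 95316517 ≡ 8 (mod 103); 8·13 ≡ 1, so inverse 13.
N/131 = 74943521; 74943521 ≡ 124 (mod 131); 124·56 ≡ 1, so inverse 56.
N/47 = 208885133; 208885133 ≡ 25 (mod 47); 25·32 ≡ 1, so inverse 32.
N/113 = 86881427; 86881427 ≡ 21 (mod 113); 21·70 ≡ 1, so inverse 70.
x ≡ 110·71661323·20 + 22·95316517·13 + 85·74943521·56 + 1·208885133·32 + 98·86881427·70 = 1144337507898.
1144337507898 mod 9817601251 = 5495762782.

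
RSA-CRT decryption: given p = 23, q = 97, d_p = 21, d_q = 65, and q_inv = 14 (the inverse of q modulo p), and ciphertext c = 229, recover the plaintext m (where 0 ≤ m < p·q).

643

m₁ = c^(d_p) mod p: c ≡ 22 (mod 23), and 22^21 mod 23 = 22.
m₂ = c^(d_q) mod q: c ≡ 35 (mod 97), and 35^65 mod 97 = 61.
h = q_inv·(m₁ − m₂) mod p = 14·(22 − 61) mod 23 = 6.
m = m₂ + h·q = 61 + 6·97 = 643.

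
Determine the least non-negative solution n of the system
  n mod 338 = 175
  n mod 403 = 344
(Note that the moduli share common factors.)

Combine the congruences pairwise.
gcd(338, 403) = 13 and 13 | (344 − 175), so the pair is consistent; merging gives n ≡ 5583 (mod 10478), where 10478 = lcm(338, 403).
The solution is unique modulo lcm(338, 403) = 10478.

5583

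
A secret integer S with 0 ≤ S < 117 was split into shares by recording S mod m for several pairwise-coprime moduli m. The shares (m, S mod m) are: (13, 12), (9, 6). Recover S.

From S ≡ 12 (mod 13) write S = 12 + 13t. Substituting into S ≡ 6 (mod 9) gives 13t ≡ 3 (mod 9), and since 4⁻¹ ≡ 7 (mod 9), t ≡ 3. Hence S ≡ 12 + 13·3 = 51 (mod 117).

51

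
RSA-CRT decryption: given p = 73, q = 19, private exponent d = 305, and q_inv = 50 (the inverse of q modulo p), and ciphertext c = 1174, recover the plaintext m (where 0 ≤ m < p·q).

d_p = d mod (p−1) = 305 mod 72 = 17; d_q = d mod (q−1) = 17.
m₁ = c^(d_p) mod p: c ≡ 6 (mod 73), and 6^17 mod 73 = 12.
m₂ = c^(d_q) mod q: c ≡ 15 (mod 19), and 15^17 mod 19 = 14.
h = q_inv·(m₁ − m₂) mod p = 50·(12 − 14) mod 73 = 46.
m = m₂ + h·q = 14 + 46·19 = 888.

888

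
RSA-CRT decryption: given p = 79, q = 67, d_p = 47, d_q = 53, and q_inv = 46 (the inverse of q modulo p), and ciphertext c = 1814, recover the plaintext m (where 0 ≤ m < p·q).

3559

m₁ = c^(d_p) mod p: c ≡ 76 (mod 79), and 76^47 mod 79 = 4.
m₂ = c^(d_q) mod q: c ≡ 5 (mod 67), and 5^53 mod 67 = 8.
h = q_inv·(m₁ − m₂) mod p = 46·(4 − 8) mod 79 = 53.
m = m₂ + h·q = 8 + 53·67 = 3559.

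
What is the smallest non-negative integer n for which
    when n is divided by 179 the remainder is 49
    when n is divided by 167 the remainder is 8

Combine the congruences pairwise.
From n ≡ 49 (mod 179) write n = 49 + 179t. Substituting into n ≡ 8 (mod 167) gives 179t ≡ 126 (mod 167), and since 12⁻¹ ≡ 14 (mod 167), t ≡ 94. Hence n ≡ 49 + 179·94 = 16875 (mod 29893).

16875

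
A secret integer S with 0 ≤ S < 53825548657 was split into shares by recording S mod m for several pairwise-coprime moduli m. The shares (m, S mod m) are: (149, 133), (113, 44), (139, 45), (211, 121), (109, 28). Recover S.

From S ≡ 133 (mod 149) write S = 133 + 149t. Substituting into S ≡ 44 (mod 113) gives 149t ≡ 24 (mod 113), and since 36⁻¹ ≡ 22 (mod 113), t ≡ 76. Hence S ≡ 133 + 149·76 = 11457 (mod 16837).
From S ≡ 11457 (mod 16837) write S = 11457 + 16837t. Substituting into S ≡ 45 (mod 139) gives 16837t ≡ 125 (mod 139), and since 18⁻¹ ≡ 85 (mod 139), t ≡ 61. Hence S ≡ 11457 + 16837·61 = 1038514 (mod 2340343).
From S ≡ 1038514 (mod 2340343) write S = 1038514 + 2340343t. Substituting into S ≡ 121 (mod 211) gives 2340343t ≡ 149 (mod 211), and since 142⁻¹ ≡ 159 (mod 211), t ≡ 59. Hence S ≡ 1038514 + 2340343·59 = 139118751 (mod 493812373).
From S ≡ 139118751 (mod 493812373) write S = 139118751 + 493812373t. Substituting into S ≡ 28 (mod 109) gives 493812373t ≡ 48 (mod 109), and since 81⁻¹ ≡ 35 (mod 109), t ≡ 45. Hence S ≡ 139118751 + 493812373·45 = 22360675536 (mod 53825548657).

22360675536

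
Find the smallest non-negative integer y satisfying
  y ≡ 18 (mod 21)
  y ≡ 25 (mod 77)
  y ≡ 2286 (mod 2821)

36138

gcd(21, 77) = 7 and 7 | (25 − 18), so the pair is consistent; merging gives y ≡ 102 (mod 231), where 231 = lcm(21, 77).
gcd(231, 2821) = 7 and 7 | (2286 − 102), so the pair is consistent; merging gives y ≡ 36138 (mod 93093), where 93093 = lcm(231, 2821).
The solution is unique modulo lcm(21, 77, 2821) = 93093.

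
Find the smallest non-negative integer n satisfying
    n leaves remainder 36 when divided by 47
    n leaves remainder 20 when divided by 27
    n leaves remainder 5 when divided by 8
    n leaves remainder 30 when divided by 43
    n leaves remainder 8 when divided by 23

The moduli are pairwise coprime; M = 47·27·8·43·23 = 10040328.
M/47 = 213624; 213624 ≡ 9 (mod 47); 9·21 ≡ 1, so inverse 21.
M/27 = 371864; 371864 ≡ 20 (mod 27); 20·23 ≡ 1, so inverse 23.
M/8 = 1255041; 1255041 ≡ 1 (mod 8), inverse 1.
M/43 = 233496; 233496 ≡ 6 (mod 43); 6·36 ≡ 1, so inverse 36.
M/23 = 436536; 436536 ≡ 19 (mod 23); 19·17 ≡ 1, so inverse 17.
n ≡ 36·213624·21 + 20·371864·23 + 5·1255041·1 + 30·233496·36 + 8·436536·17 = 650376965.
650376965 mod 10040328 = 7795973.

7795973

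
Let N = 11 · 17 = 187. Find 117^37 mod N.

138

Mod 11: 117 ≡ 7; by Fermat, exponent reduces to 37 mod 10 = 7; 7^7 ≡ 6 (mod 11).
Mod 17: 117 ≡ 15; by Fermat, exponent reduces to 37 mod 16 = 5; 15^5 ≡ 2 (mod 17).
Combine by CRT: x ≡ 6 (mod 11), x ≡ 2 (mod 17) ⇒ x ≡ 138 (mod 187).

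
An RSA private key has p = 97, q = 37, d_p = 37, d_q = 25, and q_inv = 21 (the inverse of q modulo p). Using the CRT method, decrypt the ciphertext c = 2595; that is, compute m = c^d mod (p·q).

m₁ = c^(d_p) mod p: c ≡ 73 (mod 97), and 73^37 mod 97 = 24.
m₂ = c^(d_q) mod q: c ≡ 5 (mod 37), and 5^25 mod 37 = 19.
h = q_inv·(m₁ − m₂) mod p = 21·(24 − 19) mod 97 = 8.
m = m₂ + h·q = 19 + 8·37 = 315.

315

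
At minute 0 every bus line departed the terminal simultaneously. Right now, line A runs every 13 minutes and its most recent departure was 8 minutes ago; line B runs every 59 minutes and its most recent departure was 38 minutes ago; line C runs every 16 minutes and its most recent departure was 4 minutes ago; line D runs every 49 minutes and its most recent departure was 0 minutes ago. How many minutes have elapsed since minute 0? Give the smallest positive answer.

289492

The moduli are pairwise coprime; N = 13·59·16·49 = 601328.
N/13 = 46256; 46256 ≡ 2 (mod 13); 2·7 ≡ 1, so inverse 7.
N/59 = 10192; 10192 ≡ 44 (mod 59); 44·55 ≡ 1, so inverse 55.
N/16 = 37583; 37583 ≡ 15 (mod 16); 15·15 ≡ 1, so inverse 15.
N/49 = 12272; 12272 ≡ 22 (mod 49); 22·29 ≡ 1, so inverse 29.
t ≡ 8·46256·7 + 38·10192·55 + 4·37583·15 + 0·12272·29 = 26146596.
26146596 mod 601328 = 289492.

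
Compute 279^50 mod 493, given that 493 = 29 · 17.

Mod 29: 279 ≡ 18; by Fermat, exponent reduces to 50 mod 28 = 22; 18^22 ≡ 13 (mod 29).
Mod 17: 279 ≡ 7; by Fermat, exponent reduces to 50 mod 16 = 2; 7^2 ≡ 15 (mod 17).
Combine by CRT: x ≡ 13 (mod 29), x ≡ 15 (mod 17) ⇒ x ≡ 100 (mod 493).

100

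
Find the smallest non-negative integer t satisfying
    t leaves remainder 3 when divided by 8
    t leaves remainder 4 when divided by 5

19

From t ≡ 3 (mod 8) write t = 3 + 8s. Substituting into t ≡ 4 (mod 5) gives 8s ≡ 1 (mod 5), and since 3⁻¹ ≡ 2 (mod 5), s ≡ 2. Hence t ≡ 3 + 8·2 = 19 (mod 40).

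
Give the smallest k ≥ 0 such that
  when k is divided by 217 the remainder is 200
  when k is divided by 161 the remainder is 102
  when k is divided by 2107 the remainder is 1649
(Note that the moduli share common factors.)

gcd(217, 161) = 7 and 7 | (102 − 200), so the pair is consistent; merging gives k ≡ 1068 (mod 4991), where 4991 = lcm(217, 161).
gcd(4991, 2107) = 7 and 7 | (1649 − 1068), so the pair is consistent; merging gives k ≡ 180744 (mod 1502291), where 1502291 = lcm(4991, 2107).
The solution is unique modulo lcm(217, 161, 2107) = 1502291.

180744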